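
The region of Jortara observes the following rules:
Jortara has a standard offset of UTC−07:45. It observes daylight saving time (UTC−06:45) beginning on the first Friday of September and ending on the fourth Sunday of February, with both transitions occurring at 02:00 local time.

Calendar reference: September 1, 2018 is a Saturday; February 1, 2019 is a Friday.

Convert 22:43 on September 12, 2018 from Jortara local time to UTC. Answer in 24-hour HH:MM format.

1 September 2018 is a Saturday, so the first Friday is September 7.
1 February 2019 is a Friday, so the first Sunday is February 3 and the fourth is February 24.
September 12, 2018 lies within the daylight-saving period (7 September 2018 – 24 February 2019), so Jortara is on daylight time, UTC−06:45.
22:43 local + 6h45m = 05:28 UTC (rolling into the next day, 13 September 2018).

05:28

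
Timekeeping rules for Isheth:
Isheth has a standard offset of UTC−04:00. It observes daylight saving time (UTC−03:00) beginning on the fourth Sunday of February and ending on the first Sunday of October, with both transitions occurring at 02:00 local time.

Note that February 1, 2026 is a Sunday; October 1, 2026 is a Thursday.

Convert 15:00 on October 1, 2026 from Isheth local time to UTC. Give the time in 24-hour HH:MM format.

18:00

1 February 2026 is a Sunday, so the first Sunday is February 1 and the fourth is February 22.
1 October 2026 is a Thursday, so the first Sunday is October 4.
Daylight saving runs 22 February – 4 October; October 1, 2026 is inside that window, so Isheth is at UTC−03:00.
15:00 local + 3h = 18:00 UTC.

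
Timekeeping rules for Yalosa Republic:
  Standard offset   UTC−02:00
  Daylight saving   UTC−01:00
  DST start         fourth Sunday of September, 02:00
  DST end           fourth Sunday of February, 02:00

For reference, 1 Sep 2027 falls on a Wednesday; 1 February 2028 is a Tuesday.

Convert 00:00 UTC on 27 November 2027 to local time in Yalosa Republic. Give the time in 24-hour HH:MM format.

1 September 2027 is a Wednesday, so the first Sunday is September 5 and the fourth is September 26.
1 February 2028 is a Tuesday, so the first Sunday is February 6 and the fourth is February 27.
At the standard offset (UTC−02:00), 00:00 UTC − 2h = 22:00 Yalosa Republic standard time (rolling into the previous day, 26 November 2027).
Daylight saving runs 26 September 2027 – 27 February 2028; the standard-time date in Yalosa Republic, 26 November 2027, is inside that window, so Yalosa Republic is at UTC−01:00.
00:00 UTC − 1h = 23:00 local (rolling into the previous day, 26 November 2027).

23:00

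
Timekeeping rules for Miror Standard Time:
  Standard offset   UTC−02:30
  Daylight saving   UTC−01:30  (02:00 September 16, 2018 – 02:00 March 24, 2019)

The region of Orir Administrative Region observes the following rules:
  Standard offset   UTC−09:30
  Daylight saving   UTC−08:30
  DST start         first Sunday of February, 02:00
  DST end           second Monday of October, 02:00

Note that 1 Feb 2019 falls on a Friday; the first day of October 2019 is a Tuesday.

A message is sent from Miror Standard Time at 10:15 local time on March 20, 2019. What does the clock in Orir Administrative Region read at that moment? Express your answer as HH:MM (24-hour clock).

03:15

March 20, 2019 lies within the daylight-saving period (16 September 2018 – 24 March 2019), so Miror Standard Time is on daylight time, UTC−01:30.
10:15 Miror Standard Time + 1h30m = 11:45 UTC.
1 February 2019 is a Friday, so the first Sunday is February 3.
1 October 2019 is a Tuesday, so the first Monday is October 7 and the second is October 14.
At the standard offset (UTC−09:30), 11:45 UTC − 9h30m = 02:15 Orir Administrative Region standard time.
The standard-time date in Orir Administrative Region, March 20, 2019, falls between 3 February and 14 October, so daylight saving is in effect and Orir Administrative Region is at UTC−08:30.
11:45 UTC − 8h30m = 03:15 Orir Administrative Region.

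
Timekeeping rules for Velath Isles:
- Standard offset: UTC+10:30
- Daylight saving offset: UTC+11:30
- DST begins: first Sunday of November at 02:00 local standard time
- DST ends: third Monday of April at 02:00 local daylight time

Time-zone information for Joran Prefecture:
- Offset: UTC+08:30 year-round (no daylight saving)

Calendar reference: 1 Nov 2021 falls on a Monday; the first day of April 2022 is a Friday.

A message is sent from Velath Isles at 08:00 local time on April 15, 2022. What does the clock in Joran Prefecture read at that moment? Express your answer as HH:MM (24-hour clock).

1 November 2021 is a Monday, so the first Sunday is November 7.
1 April 2022 is a Friday, so the first Monday is April 4 and the third is April 18.
April 15, 2022 falls between 7 November 2021 and 18 April 2022, so daylight saving is in effect and Velath Isles is at UTC+11:30.
08:00 Velath Isles − 11h30m = 20:30 UTC (rolling into the previous day, 14 April 2022).
Joran Prefecture stays on UTC+08:30 all year.
20:30 UTC + 8h30m = 05:00 Joran Prefecture (rolling into the next day, 15 April 2022).

05:00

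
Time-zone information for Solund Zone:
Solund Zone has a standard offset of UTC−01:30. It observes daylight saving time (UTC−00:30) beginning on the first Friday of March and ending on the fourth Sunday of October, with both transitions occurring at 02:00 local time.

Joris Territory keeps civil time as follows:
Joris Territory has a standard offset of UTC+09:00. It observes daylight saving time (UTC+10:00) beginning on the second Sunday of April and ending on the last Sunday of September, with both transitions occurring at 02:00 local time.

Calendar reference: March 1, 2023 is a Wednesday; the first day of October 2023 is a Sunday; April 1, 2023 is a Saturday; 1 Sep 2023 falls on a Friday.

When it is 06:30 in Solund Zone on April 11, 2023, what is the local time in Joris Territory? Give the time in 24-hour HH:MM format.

17:00

1 March 2023 is a Wednesday, so the first Friday is March 3.
1 October 2023 is a Sunday, so the first Sunday is October 1 and the fourth is October 22.
April 11, 2023 lies within the daylight-saving period (3 March – 22 October), so Solund Zone is on daylight time, UTC−00:30.
06:30 Solund Zone + 0h30m = 07:00 UTC.
1 April 2023 is a Saturday, so the first Sunday is April 2 and the second is April 9.
1 September 2023 is a Friday, so Sundays fall on 3, 10, 17, 24; the last is September 24.
At the standard offset (UTC+09:00), 07:00 UTC + 9h = 16:00 Joris Territory standard time.
The standard-time date in Joris Territory, April 11, 2023, lies within the daylight-saving period (9 April – 24 September), so Joris Territory is on daylight time, UTC+10:00.
07:00 UTC + 10h = 17:00 Joris Territory.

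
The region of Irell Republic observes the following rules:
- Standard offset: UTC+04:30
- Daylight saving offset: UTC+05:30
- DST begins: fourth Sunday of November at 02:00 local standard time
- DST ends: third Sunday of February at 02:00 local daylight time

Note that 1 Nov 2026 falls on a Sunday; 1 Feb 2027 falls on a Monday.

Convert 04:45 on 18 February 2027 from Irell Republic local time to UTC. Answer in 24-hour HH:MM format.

1 November 2026 is a Sunday, so the first Sunday is November 1 and the fourth is November 22.
1 February 2027 is a Monday, so the first Sunday is February 7 and the third is February 21.
18 February 2027 falls between 22 November 2026 and 21 February 2027, so daylight saving is in effect and Irell Republic is at UTC+05:30.
04:45 local − 5h30m = 23:15 UTC (rolling into the previous day, 17 February 2027).

23:15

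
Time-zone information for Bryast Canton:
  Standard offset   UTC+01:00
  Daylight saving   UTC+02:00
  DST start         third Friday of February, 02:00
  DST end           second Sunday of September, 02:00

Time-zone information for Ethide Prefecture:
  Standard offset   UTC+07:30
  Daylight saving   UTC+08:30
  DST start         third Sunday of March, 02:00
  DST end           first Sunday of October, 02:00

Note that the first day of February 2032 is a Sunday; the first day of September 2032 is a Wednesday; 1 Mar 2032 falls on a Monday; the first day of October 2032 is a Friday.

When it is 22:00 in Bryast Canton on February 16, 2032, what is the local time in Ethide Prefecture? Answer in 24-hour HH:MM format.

1 February 2032 is a Sunday, so the first Friday is February 6 and the third is February 20.
1 September 2032 is a Wednesday, so the first Sunday is September 5 and the second is September 12.
Daylight saving runs 20 February – 12 September; February 16, 2032 is outside that window, so Bryast Canton is on standard time at UTC+01:00.
22:00 Bryast Canton − 1h = 21:00 UTC.
1 March 2032 is a Monday, so the first Sunday is March 7 and the third is March 21.
1 October 2032 is a Friday, so the first Sunday is October 3.
At the standard offset (UTC+07:30), 21:00 UTC + 7h30m = 04:30 Ethide Prefecture standard time (rolling into the next day, 17 February 2032).
Daylight saving runs 21 March – 3 October; the standard-time date in Ethide Prefecture, February 17, 2032, is outside that window, so Ethide Prefecture is on standard time at UTC+07:30.
21:00 UTC + 7h30m = 04:30 Ethide Prefecture (rolling into the next day, 17 February 2032).

04:30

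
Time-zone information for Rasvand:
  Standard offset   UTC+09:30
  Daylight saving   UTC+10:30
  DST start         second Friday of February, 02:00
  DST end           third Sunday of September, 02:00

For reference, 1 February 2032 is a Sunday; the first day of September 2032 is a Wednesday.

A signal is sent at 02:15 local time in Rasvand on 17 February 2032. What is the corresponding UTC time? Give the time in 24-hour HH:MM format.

15:45

1 February 2032 is a Sunday, so the first Friday is February 6 and the second is February 13.
1 September 2032 is a Wednesday, so the first Sunday is September 5 and the third is September 19.
17 February 2032 falls between 13 February and 19 September, so daylight saving is in effect and Rasvand is at UTC+10:30.
02:15 local − 10h30m = 15:45 UTC (rolling into the previous day, 16 February 2032).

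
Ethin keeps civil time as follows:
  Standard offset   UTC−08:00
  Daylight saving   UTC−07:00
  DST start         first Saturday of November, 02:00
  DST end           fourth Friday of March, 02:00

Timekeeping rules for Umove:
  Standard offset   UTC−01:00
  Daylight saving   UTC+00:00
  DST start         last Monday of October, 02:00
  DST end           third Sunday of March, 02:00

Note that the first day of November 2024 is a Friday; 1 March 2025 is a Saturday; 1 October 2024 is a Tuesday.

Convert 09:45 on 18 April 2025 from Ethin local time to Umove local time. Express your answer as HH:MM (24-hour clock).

16:45

1 November 2024 is a Friday, so the first Saturday is November 2.
1 March 2025 is a Saturday, so the first Friday is March 7 and the fourth is March 28.
Daylight saving runs 2 November 2024 – 28 March 2025; 18 April 2025 is outside that window, so Ethin is on standard time at UTC−08:00.
09:45 Ethin + 8h = 17:45 UTC.
1 October 2024 is a Tuesday, so Mondays fall on 7, 14, 21, 28; the last is October 28.
1 March 2025 is a Saturday, so the first Sunday is March 2 and the third is March 16.
At the standard offset (UTC−01:00), 17:45 UTC − 1h = 16:45 Umove standard time.
The standard-time date in Umove, 18 April 2025, does not fall between 28 October 2024 and 16 March 2025, so daylight saving is not in effect and Umove is at UTC−01:00.
17:45 UTC − 1h = 16:45 Umove.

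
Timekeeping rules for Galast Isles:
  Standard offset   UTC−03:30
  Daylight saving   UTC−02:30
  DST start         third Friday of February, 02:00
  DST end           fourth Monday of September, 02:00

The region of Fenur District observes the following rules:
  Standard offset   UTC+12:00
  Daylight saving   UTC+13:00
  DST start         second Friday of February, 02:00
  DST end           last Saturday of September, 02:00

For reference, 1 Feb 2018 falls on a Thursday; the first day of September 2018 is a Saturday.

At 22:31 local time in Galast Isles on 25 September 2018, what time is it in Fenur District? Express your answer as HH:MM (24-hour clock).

1 February 2018 is a Thursday, so the first Friday is February 2 and the third is February 16.
1 September 2018 is a Saturday, so the first Monday is September 3 and the fourth is September 24.
25 September 2018 does not fall between 16 February and 24 September, so daylight saving is not in effect and Galast Isles is at UTC−03:30.
22:31 Galast Isles + 3h30m = 02:01 UTC (rolling into the next day, 26 September 2018).
1 February 2018 is a Thursday, so the first Friday is February 2 and the second is February 9.
1 September 2018 is a Saturday, so Saturdays fall on 1, 8, 15, 22, 29; the last is September 29.
At the standard offset (UTC+12:00), 02:01 UTC + 12h = 14:01 Fenur District standard time.
The standard-time date in Fenur District, 26 September 2018, lies within the daylight-saving period (9 February – 29 September), so Fenur District is on daylight time, UTC+13:00.
02:01 UTC + 13h = 15:01 Fenur District.

15:01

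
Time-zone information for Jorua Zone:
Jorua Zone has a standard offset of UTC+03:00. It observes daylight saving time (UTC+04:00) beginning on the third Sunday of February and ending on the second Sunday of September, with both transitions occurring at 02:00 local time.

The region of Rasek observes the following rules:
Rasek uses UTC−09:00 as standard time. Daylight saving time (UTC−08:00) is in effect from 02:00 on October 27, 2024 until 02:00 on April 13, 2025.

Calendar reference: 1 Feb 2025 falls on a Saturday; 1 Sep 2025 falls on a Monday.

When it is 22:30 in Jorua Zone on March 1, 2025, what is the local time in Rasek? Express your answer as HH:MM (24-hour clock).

1 February 2025 is a Saturday, so the first Sunday is February 2 and the third is February 16.
1 September 2025 is a Monday, so the first Sunday is September 7 and the second is September 14.
March 1, 2025 falls between 16 February and 14 September, so daylight saving is in effect and Jorua Zone is at UTC+04:00.
22:30 Jorua Zone − 4h = 18:30 UTC.
At the standard offset (UTC−09:00), 18:30 UTC − 9h = 09:30 Rasek standard time.
Daylight saving runs 27 October 2024 – 13 April 2025; the standard-time date in Rasek, March 1, 2025, is inside that window, so Rasek is at UTC−08:00.
18:30 UTC − 8h = 10:30 Rasek.

10:30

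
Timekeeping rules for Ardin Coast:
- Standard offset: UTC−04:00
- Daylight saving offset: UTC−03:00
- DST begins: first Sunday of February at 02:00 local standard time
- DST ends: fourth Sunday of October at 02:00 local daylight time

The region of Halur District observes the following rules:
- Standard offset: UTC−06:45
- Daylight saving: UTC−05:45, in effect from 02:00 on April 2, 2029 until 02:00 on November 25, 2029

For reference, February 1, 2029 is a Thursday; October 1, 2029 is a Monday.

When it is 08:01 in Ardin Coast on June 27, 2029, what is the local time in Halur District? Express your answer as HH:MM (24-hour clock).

1 February 2029 is a Thursday, so the first Sunday is February 4.
1 October 2029 is a Monday, so the first Sunday is October 7 and the fourth is October 28.
Daylight saving runs 4 February – 28 October; June 27, 2029 is inside that window, so Ardin Coast is at UTC−03:00.
08:01 Ardin Coast + 3h = 11:01 UTC.
At the standard offset (UTC−06:45), 11:01 UTC − 6h45m = 04:16 Halur District standard time.
Daylight saving runs 2 April – 25 November; the standard-time date in Halur District, June 27, 2029, is inside that window, so Halur District is at UTC−05:45.
11:01 UTC − 5h45m = 05:16 Halur District.

05:16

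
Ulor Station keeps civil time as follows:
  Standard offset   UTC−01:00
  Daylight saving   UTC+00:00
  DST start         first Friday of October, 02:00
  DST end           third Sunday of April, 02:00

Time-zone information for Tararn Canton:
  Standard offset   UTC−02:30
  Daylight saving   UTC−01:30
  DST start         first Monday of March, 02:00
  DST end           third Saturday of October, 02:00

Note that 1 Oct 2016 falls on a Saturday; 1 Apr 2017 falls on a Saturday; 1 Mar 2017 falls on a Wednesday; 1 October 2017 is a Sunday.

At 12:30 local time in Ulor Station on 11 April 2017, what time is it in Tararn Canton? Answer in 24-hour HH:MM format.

11:00

1 October 2016 is a Saturday, so the first Friday is October 7.
1 April 2017 is a Saturday, so the first Sunday is April 2 and the third is April 16.
11 April 2017 lies within the daylight-saving period (7 October 2016 – 16 April 2017), so Ulor Station is on daylight time, UTC+00:00.
12:30 Ulor Station − 0h = 12:30 UTC.
1 March 2017 is a Wednesday, so the first Monday is March 6.
1 October 2017 is a Sunday, so the first Saturday is October 7 and the third is October 21.
At the standard offset (UTC−02:30), 12:30 UTC − 2h30m = 10:00 Tararn Canton standard time.
The standard-time date in Tararn Canton, 11 April 2017, lies within the daylight-saving period (6 March – 21 October), so Tararn Canton is on daylight time, UTC−01:30.
12:30 UTC − 1h30m = 11:00 Tararn Canton.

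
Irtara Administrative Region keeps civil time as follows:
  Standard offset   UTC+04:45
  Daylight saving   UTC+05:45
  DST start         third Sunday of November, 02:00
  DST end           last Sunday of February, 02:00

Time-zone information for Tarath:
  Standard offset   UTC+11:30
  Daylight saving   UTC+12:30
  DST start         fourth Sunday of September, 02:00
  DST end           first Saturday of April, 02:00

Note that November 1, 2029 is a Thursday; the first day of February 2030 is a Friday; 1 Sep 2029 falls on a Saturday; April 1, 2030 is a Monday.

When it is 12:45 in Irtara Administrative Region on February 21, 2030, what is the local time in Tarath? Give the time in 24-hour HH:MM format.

1 November 2029 is a Thursday, so the first Sunday is November 4 and the third is November 18.
1 February 2030 is a Friday, so Sundays fall on 3, 10, 17, 24; the last is February 24.
February 21, 2030 lies within the daylight-saving period (18 November 2029 – 24 February 2030), so Irtara Administrative Region is on daylight time, UTC+05:45.
12:45 Irtara Administrative Region − 5h45m = 07:00 UTC.
1 September 2029 is a Saturday, so the first Sunday is September 2 and the fourth is September 23.
1 April 2030 is a Monday, so the first Saturday is April 6.
At the standard offset (UTC+11:30), 07:00 UTC + 11h30m = 18:30 Tarath standard time.
The standard-time date in Tarath, February 21, 2030, lies within the daylight-saving period (23 September 2029 – 6 April 2030), so Tarath is on daylight time, UTC+12:30.
07:00 UTC + 12h30m = 19:30 Tarath.

19:30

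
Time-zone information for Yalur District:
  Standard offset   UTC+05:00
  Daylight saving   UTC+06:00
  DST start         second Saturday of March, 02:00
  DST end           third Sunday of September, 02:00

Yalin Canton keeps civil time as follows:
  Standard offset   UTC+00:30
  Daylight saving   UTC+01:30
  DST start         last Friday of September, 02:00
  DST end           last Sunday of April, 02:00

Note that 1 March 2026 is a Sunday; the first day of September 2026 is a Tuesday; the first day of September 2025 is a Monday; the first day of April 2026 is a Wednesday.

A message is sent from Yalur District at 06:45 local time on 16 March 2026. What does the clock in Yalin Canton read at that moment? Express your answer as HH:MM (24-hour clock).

02:15

1 March 2026 is a Sunday, so the first Saturday is March 7 and the second is March 14.
1 September 2026 is a Tuesday, so the first Sunday is September 6 and the third is September 20.
16 March 2026 falls between 14 March and 20 September, so daylight saving is in effect and Yalur District is at UTC+06:00.
06:45 Yalur District − 6h = 00:45 UTC.
1 September 2025 is a Monday, so Fridays fall on 5, 12, 19, 26; the last is September 26.
1 April 2026 is a Wednesday, so Sundays fall on 5, 12, 19, 26; the last is April 26.
At the standard offset (UTC+00:30), 00:45 UTC + 0h30m = 01:15 Yalin Canton standard time.
Daylight saving runs 26 September 2025 – 26 April 2026; the standard-time date in Yalin Canton, 16 March 2026, is inside that window, so Yalin Canton is at UTC+01:30.
00:45 UTC + 1h30m = 02:15 Yalin Canton.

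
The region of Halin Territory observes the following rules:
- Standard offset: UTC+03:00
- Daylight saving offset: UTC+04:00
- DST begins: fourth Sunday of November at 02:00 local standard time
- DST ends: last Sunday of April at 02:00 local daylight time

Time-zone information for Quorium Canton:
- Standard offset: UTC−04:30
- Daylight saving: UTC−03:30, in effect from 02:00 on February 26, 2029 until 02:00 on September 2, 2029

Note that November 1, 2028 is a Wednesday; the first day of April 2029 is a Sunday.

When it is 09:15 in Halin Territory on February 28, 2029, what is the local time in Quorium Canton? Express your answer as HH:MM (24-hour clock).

01:45

1 November 2028 is a Wednesday, so the first Sunday is November 5 and the fourth is November 26.
1 April 2029 is a Sunday, so Sundays fall on 1, 8, 15, 22, 29; the last is April 29.
February 28, 2029 lies within the daylight-saving period (26 November 2028 – 29 April 2029), so Halin Territory is on daylight time, UTC+04:00.
09:15 Halin Territory − 4h = 05:15 UTC.
At the standard offset (UTC−04:30), 05:15 UTC − 4h30m = 00:45 Quorium Canton standard time.
The standard-time date in Quorium Canton, February 28, 2029, lies within the daylight-saving period (26 February – 2 September), so Quorium Canton is on daylight time, UTC−03:30.
05:15 UTC − 3h30m = 01:45 Quorium Canton.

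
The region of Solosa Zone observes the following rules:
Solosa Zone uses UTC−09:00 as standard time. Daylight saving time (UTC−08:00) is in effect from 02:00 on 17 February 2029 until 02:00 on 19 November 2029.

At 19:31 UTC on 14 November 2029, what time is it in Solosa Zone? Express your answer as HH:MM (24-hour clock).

11:31

At the standard offset (UTC−09:00), 19:31 UTC − 9h = 10:31 Solosa Zone standard time.
The standard-time date in Solosa Zone, 14 November 2029, falls between 17 February and 19 November, so daylight saving is in effect and Solosa Zone is at UTC−08:00.
19:31 UTC − 8h = 11:31 local.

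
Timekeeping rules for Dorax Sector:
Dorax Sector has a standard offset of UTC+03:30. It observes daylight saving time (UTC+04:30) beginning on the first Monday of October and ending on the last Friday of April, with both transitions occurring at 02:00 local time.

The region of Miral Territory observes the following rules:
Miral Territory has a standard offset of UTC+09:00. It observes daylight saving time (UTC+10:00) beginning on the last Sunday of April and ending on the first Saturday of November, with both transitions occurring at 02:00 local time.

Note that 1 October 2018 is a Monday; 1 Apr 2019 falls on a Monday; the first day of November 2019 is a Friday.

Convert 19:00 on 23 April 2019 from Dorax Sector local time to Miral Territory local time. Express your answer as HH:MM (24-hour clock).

1 October 2018 is a Monday, so the first Monday is October 1.
1 April 2019 is a Monday, so Fridays fall on 5, 12, 19, 26; the last is April 26.
Daylight saving runs 1 October 2018 – 26 April 2019; 23 April 2019 is inside that window, so Dorax Sector is at UTC+04:30.
19:00 Dorax Sector − 4h30m = 14:30 UTC.
1 April 2019 is a Monday, so Sundays fall on 7, 14, 21, 28; the last is April 28.
1 November 2019 is a Friday, so the first Saturday is November 2.
At the standard offset (UTC+09:00), 14:30 UTC + 9h = 23:30 Miral Territory standard time.
The standard-time date in Miral Territory, 23 April 2019, is outside the daylight-saving period (28 April – 2 November), so Miral Territory is on standard time, UTC+09:00.
14:30 UTC + 9h = 23:30 Miral Territory.

23:30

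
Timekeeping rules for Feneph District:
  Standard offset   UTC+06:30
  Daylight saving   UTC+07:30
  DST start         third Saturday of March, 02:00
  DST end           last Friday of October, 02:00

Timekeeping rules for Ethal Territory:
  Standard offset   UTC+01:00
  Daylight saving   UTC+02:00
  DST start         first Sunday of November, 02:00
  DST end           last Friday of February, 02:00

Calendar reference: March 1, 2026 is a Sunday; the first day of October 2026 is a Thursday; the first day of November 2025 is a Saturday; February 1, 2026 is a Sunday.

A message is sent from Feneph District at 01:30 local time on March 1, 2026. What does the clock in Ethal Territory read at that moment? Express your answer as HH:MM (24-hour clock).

20:00

1 March 2026 is a Sunday, so the first Saturday is March 7 and the third is March 21.
1 October 2026 is a Thursday, so Fridays fall on 2, 9, 16, 23, 30; the last is October 30.
Daylight saving runs 21 March – 30 October; March 1, 2026 is outside that window, so Feneph District is on standard time at UTC+06:30.
01:30 Feneph District − 6h30m = 19:00 UTC (rolling into the previous day, 28 February 2026).
1 November 2025 is a Saturday, so the first Sunday is November 2.
1 February 2026 is a Sunday, so Fridays fall on 6, 13, 20, 27; the last is February 27.
At the standard offset (UTC+01:00), 19:00 UTC + 1h = 20:00 Ethal Territory standard time.
Daylight saving runs 2 November 2025 – 27 February 2026; the standard-time date in Ethal Territory, February 28, 2026, is outside that window, so Ethal Territory is on standard time at UTC+01:00.
19:00 UTC + 1h = 20:00 Ethal Territory.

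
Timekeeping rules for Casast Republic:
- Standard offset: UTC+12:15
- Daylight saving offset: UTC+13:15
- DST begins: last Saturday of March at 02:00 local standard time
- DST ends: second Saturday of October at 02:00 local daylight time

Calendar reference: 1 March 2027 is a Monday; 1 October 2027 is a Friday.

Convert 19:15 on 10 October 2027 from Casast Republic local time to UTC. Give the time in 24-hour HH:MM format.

07:00

1 March 2027 is a Monday, so Saturdays fall on 6, 13, 20, 27; the last is March 27.
1 October 2027 is a Friday, so the first Saturday is October 2 and the second is October 9.
10 October 2027 is outside the daylight-saving period (27 March – 9 October), so Casast Republic is on standard time, UTC+12:15.
19:15 local − 12h15m = 07:00 UTC.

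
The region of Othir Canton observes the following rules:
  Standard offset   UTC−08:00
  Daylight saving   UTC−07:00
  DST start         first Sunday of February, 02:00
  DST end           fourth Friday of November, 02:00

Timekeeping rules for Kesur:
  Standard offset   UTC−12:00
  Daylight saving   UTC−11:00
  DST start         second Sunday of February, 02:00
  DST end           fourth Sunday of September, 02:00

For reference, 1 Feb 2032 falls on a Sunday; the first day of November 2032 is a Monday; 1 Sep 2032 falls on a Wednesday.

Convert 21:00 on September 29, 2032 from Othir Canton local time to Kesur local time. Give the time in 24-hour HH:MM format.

16:00

1 February 2032 is a Sunday, so the first Sunday is February 1.
1 November 2032 is a Monday, so the first Friday is November 5 and the fourth is November 26.
September 29, 2032 lies within the daylight-saving period (1 February – 26 November), so Othir Canton is on daylight time, UTC−07:00.
21:00 Othir Canton + 7h = 04:00 UTC (rolling into the next day, 30 September 2032).
1 February 2032 is a Sunday, so the first Sunday is February 1 and the second is February 8.
1 September 2032 is a Wednesday, so the first Sunday is September 5 and the fourth is September 26.
At the standard offset (UTC−12:00), 04:00 UTC − 12h = 16:00 Kesur standard time (rolling into the previous day, 29 September 2032).
The standard-time date in Kesur, September 29, 2032, does not fall between 8 February and 26 September, so daylight saving is not in effect and Kesur is at UTC−12:00.
04:00 UTC − 12h = 16:00 Kesur (rolling into the previous day, 29 September 2032).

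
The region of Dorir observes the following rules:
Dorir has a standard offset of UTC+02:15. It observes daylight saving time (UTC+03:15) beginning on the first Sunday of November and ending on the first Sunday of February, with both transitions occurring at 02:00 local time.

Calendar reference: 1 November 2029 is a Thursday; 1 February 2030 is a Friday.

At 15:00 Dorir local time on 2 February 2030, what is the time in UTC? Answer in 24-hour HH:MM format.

1 November 2029 is a Thursday, so the first Sunday is November 4.
1 February 2030 is a Friday, so the first Sunday is February 3.
2 February 2030 lies within the daylight-saving period (4 November 2029 – 3 February 2030), so Dorir is on daylight time, UTC+03:15.
15:00 local − 3h15m = 11:45 UTC.

11:45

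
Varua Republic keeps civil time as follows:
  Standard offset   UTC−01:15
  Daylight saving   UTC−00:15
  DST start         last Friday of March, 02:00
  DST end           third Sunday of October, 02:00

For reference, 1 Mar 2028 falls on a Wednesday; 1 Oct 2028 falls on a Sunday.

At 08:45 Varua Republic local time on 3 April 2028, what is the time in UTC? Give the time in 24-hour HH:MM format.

1 March 2028 is a Wednesday, so Fridays fall on 3, 10, 17, 24, 31; the last is March 31.
1 October 2028 is a Sunday, so the first Sunday is October 1 and the third is October 15.
3 April 2028 lies within the daylight-saving period (31 March – 15 October), so Varua Republic is on daylight time, UTC−00:15.
08:45 local + 0h15m = 09:00 UTC.

09:00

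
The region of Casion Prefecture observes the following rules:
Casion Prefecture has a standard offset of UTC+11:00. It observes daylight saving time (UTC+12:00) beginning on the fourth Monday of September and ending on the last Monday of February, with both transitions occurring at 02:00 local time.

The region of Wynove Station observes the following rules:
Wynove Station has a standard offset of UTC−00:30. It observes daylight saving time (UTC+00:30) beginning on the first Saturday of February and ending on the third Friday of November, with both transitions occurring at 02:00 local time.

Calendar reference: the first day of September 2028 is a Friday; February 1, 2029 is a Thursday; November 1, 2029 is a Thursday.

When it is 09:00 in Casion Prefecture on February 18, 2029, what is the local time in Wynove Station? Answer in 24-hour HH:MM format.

21:30

1 September 2028 is a Friday, so the first Monday is September 4 and the fourth is September 25.
1 February 2029 is a Thursday, so Mondays fall on 5, 12, 19, 26; the last is February 26.
February 18, 2029 lies within the daylight-saving period (25 September 2028 – 26 February 2029), so Casion Prefecture is on daylight time, UTC+12:00.
09:00 Casion Prefecture − 12h = 21:00 UTC (rolling into the previous day, 17 February 2029).
1 February 2029 is a Thursday, so the first Saturday is February 3.
1 November 2029 is a Thursday, so the first Friday is November 2 and the third is November 16.
At the standard offset (UTC−00:30), 21:00 UTC − 0h30m = 20:30 Wynove Station standard time.
Daylight saving runs 3 February – 16 November; the standard-time date in Wynove Station, February 17, 2029, is inside that window, so Wynove Station is at UTC+00:30.
21:00 UTC + 0h30m = 21:30 Wynove Station.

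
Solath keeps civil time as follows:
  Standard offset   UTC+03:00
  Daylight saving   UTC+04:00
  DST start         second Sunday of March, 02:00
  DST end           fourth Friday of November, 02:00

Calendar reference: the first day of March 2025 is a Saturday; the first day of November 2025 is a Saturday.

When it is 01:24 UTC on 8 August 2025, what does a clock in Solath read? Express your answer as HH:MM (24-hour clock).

1 March 2025 is a Saturday, so the first Sunday is March 2 and the second is March 9.
1 November 2025 is a Saturday, so the first Friday is November 7 and the fourth is November 28.
At the standard offset (UTC+03:00), 01:24 UTC + 3h = 04:24 Solath standard time.
The standard-time date in Solath, 8 August 2025, lies within the daylight-saving period (9 March – 28 November), so Solath is on daylight time, UTC+04:00.
01:24 UTC + 4h = 05:24 local.

05:24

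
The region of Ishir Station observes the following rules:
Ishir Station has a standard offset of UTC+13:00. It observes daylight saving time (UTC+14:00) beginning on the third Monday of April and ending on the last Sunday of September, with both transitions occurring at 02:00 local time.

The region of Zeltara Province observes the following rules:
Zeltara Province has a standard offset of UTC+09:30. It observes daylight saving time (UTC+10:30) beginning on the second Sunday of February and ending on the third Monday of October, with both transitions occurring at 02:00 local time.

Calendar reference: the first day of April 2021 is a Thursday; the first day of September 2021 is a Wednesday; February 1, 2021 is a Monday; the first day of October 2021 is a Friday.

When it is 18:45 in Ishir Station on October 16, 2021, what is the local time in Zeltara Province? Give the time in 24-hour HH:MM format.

16:15

1 April 2021 is a Thursday, so the first Monday is April 5 and the third is April 19.
1 September 2021 is a Wednesday, so Sundays fall on 5, 12, 19, 26; the last is September 26.
Daylight saving runs 19 April – 26 September; October 16, 2021 is outside that window, so Ishir Station is on standard time at UTC+13:00.
18:45 Ishir Station − 13h = 05:45 UTC.
1 February 2021 is a Monday, so the first Sunday is February 7 and the second is February 14.
1 October 2021 is a Friday, so the first Monday is October 4 and the third is October 18.
At the standard offset (UTC+09:30), 05:45 UTC + 9h30m = 15:15 Zeltara Province standard time.
The standard-time date in Zeltara Province, October 16, 2021, lies within the daylight-saving period (14 February – 18 October), so Zeltara Province is on daylight time, UTC+10:30.
05:45 UTC + 10h30m = 16:15 Zeltara Province.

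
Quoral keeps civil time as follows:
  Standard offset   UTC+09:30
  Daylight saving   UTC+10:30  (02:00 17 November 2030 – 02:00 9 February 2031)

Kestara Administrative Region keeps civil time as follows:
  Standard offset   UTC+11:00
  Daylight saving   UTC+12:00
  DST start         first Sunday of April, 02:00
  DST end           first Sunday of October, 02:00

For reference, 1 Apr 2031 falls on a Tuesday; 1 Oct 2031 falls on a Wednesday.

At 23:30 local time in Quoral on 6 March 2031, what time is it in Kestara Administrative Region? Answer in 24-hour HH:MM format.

6 March 2031 does not fall between 17 November 2030 and 9 February 2031, so daylight saving is not in effect and Quoral is at UTC+09:30.
23:30 Quoral − 9h30m = 14:00 UTC.
1 April 2031 is a Tuesday, so the first Sunday is April 6.
1 October 2031 is a Wednesday, so the first Sunday is October 5.
At the standard offset (UTC+11:00), 14:00 UTC + 11h = 01:00 Kestara Administrative Region standard time (rolling into the next day, 7 March 2031).
The standard-time date in Kestara Administrative Region, 7 March 2031, does not fall between 6 April and 5 October, so daylight saving is not in effect and Kestara Administrative Region is at UTC+11:00.
14:00 UTC + 11h = 01:00 Kestara Administrative Region (rolling into the next day, 7 March 2031).

01:00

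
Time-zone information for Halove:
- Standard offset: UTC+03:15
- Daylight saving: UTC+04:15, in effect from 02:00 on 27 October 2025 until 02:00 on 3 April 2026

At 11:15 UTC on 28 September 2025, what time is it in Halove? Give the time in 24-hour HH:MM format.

At the standard offset (UTC+03:15), 11:15 UTC + 3h15m = 14:30 Halove standard time.
The standard-time date in Halove, 28 September 2025, is outside the daylight-saving period (27 October 2025 – 3 April 2026), so Halove is on standard time, UTC+03:15.
11:15 UTC + 3h15m = 14:30 local.

14:30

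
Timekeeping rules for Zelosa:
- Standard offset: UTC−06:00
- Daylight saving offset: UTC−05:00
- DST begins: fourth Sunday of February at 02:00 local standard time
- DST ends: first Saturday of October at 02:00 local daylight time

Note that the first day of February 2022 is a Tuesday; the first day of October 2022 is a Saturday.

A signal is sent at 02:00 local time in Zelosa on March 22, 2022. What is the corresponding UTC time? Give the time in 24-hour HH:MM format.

1 February 2022 is a Tuesday, so the first Sunday is February 6 and the fourth is February 27.
1 October 2022 is a Saturday, so the first Saturday is October 1.
March 22, 2022 falls between 27 February and 1 October, so daylight saving is in effect and Zelosa is at UTC−05:00.
02:00 local + 5h = 07:00 UTC.

07:00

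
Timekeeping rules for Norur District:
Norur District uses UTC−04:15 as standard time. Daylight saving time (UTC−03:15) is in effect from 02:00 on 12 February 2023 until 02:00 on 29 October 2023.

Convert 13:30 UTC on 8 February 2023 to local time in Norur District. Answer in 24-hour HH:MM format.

At the standard offset (UTC−04:15), 13:30 UTC − 4h15m = 09:15 Norur District standard time.
The standard-time date in Norur District, 8 February 2023, does not fall between 12 February and 29 October, so daylight saving is not in effect and Norur District is at UTC−04:15.
13:30 UTC − 4h15m = 09:15 local.

09:15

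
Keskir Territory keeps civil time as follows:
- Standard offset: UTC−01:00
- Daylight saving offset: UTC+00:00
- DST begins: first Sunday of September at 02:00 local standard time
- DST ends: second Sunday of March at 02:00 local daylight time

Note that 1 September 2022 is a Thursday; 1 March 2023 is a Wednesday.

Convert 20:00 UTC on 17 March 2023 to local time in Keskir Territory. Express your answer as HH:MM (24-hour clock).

1 September 2022 is a Thursday, so the first Sunday is September 4.
1 March 2023 is a Wednesday, so the first Sunday is March 5 and the second is March 12.
At the standard offset (UTC−01:00), 20:00 UTC − 1h = 19:00 Keskir Territory standard time.
Daylight saving runs 4 September 2022 – 12 March 2023; the standard-time date in Keskir Territory, 17 March 2023, is outside that window, so Keskir Territory is on standard time at UTC−01:00.
20:00 UTC − 1h = 19:00 local.

19:00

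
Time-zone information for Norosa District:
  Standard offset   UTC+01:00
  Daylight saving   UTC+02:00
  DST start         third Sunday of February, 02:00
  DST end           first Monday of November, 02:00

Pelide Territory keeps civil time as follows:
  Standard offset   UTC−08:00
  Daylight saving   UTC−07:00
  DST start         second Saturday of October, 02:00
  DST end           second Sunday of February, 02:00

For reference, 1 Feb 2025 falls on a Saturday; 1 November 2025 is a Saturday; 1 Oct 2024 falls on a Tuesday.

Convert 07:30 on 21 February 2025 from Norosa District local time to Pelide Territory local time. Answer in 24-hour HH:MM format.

1 February 2025 is a Saturday, so the first Sunday is February 2 and the third is February 16.
1 November 2025 is a Saturday, so the first Monday is November 3.
21 February 2025 lies within the daylight-saving period (16 February – 3 November), so Norosa District is on daylight time, UTC+02:00.
07:30 Norosa District − 2h = 05:30 UTC.
1 October 2024 is a Tuesday, so the first Saturday is October 5 and the second is October 12.
1 February 2025 is a Saturday, so the first Sunday is February 2 and the second is February 9.
At the standard offset (UTC−08:00), 05:30 UTC − 8h = 21:30 Pelide Territory standard time (rolling into the previous day, 20 February 2025).
The standard-time date in Pelide Territory, 20 February 2025, is outside the daylight-saving period (12 October 2024 – 9 February 2025), so Pelide Territory is on standard time, UTC−08:00.
05:30 UTC − 8h = 21:30 Pelide Territory (rolling into the previous day, 20 February 2025).

21:30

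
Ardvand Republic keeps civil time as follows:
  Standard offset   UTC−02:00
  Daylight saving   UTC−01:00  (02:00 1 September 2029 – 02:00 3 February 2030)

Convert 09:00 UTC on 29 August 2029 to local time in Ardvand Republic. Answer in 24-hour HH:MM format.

At the standard offset (UTC−02:00), 09:00 UTC − 2h = 07:00 Ardvand Republic standard time.
Daylight saving runs 1 September 2029 – 3 February 2030; the standard-time date in Ardvand Republic, 29 August 2029, is outside that window, so Ardvand Republic is on standard time at UTC−02:00.
09:00 UTC − 2h = 07:00 local.

07:00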